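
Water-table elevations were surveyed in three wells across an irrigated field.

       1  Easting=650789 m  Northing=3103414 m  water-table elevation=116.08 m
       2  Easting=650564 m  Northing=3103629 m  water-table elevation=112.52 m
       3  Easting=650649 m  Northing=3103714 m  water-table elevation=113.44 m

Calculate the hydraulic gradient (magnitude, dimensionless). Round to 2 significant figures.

0.014

Three-point gradient (reference 1): Δ to 2 = (-225, 215, -3.56), Δ to 3 = (-140, 300, -2.64).
∂h/∂x = +0.01338, ∂h/∂y = -0.002556 (det = -37400).
|∇h| = √(0.01338² + -0.002556²) = 0.01362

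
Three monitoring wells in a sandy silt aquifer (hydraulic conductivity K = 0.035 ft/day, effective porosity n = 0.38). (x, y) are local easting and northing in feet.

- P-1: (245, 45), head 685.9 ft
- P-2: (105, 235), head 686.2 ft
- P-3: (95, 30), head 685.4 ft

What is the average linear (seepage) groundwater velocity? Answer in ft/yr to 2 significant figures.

Three-point gradient (reference P-1): Δ to P-2 = (-140, 190, +0.3), Δ to P-3 = (-150, -15, -0.5).
∂h/∂x = +0.002958, ∂h/∂y = +0.003758 (det = 30600).
|∇h| = √(0.002958² + 0.003758²) = 0.004783
Seepage velocity v = K·i/n = 0.035 × 0.004783 / 0.38 = 0.0004405 ft/day = 0.1609 ft/yr.

0.16 ft/yr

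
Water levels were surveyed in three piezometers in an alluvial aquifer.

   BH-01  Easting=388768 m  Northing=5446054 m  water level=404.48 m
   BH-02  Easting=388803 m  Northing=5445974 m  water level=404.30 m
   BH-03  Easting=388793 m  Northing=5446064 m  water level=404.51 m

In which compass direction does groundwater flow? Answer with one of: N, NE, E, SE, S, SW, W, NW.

Differences from BH-01: to BH-02 (Δx, Δy, Δh) = (35, -80, -0.18); to BH-03 = (25, 10, +0.03).
Determinant of the coordinate differences = 35·10 − 25·(-80) = 2350.
∂h/∂x = [(-0.18)·10 − (+0.03)·(-80)] / 2350 = +0.0002553
∂h/∂y = [35·(+0.03) − 25·(-0.18)] / 2350 = +0.002362
Flow = −∇h = (-0.0002553 east, -0.002362 north), which points south.

S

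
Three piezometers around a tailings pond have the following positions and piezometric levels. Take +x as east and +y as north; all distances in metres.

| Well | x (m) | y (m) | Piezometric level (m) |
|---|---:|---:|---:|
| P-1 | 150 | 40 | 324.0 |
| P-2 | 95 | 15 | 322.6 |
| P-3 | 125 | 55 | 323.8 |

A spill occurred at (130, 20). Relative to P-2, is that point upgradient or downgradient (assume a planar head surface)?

upgradient

With h = a·x + b·y + c and P-1 as origin, the differences give:
  (-55)·a + (-25)·b = -1.4
  (-25)·a + 15·b = -0.2
Eliminate b (×15 and ×(-25), subtract): -1450·a = -26.00 → a = ∂h/∂x = +0.01793
Back-substitute: b = ∂h/∂y = +0.01655.
Head at (130, 20) = 324.0 + (+0.01793)·(-20) + (+0.01655)·(-20) = 323.31 m.
That is higher than the 322.6 m at P-2, so the point is upgradient.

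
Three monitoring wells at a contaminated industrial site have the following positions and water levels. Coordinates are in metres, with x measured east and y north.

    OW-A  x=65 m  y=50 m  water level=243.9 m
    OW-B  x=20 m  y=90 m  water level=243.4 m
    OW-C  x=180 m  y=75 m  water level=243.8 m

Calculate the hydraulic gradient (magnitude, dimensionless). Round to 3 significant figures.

With h = a·x + b·y + c and OW-A as origin, the differences give:
  (-45)·a + 40·b = -0.5
  115·a + 25·b = -0.1
Eliminate b (×25 and ×40, subtract): -5725·a = -8.50 → a = ∂h/∂x = +0.001485
Back-substitute: b = ∂h/∂y = -0.01083.
|∇h| = √(0.001485² + -0.01083²) = 0.01093

0.0109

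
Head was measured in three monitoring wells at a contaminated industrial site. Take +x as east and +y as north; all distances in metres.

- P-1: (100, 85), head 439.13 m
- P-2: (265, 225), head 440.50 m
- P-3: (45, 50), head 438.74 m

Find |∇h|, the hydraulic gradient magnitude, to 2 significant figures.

0.0067

With h = a·x + b·y + c and P-1 as origin, the differences give:
  165·a + 140·b = +1.37
  (-55)·a + (-35)·b = -0.39
Eliminate b (×(-35) and ×140, subtract): 1925·a = 6.650 → a = ∂h/∂x = +0.003455
Back-substitute: b = ∂h/∂y = +0.005714.
|∇h| = √(0.003455² + 0.005714²) = 0.006677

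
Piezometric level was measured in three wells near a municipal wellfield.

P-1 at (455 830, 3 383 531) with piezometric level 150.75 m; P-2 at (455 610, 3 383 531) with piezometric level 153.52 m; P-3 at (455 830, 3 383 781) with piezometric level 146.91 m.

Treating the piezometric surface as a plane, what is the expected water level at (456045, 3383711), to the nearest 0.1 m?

145.3 m

∂h/∂x = (153.52 − 150.75) / (455610 − 455830) = -0.01259
∂h/∂y = (146.91 − 150.75) / (3383781 − 3383531) = -0.01536
h(456045, 3383711) = 150.75 + (-0.01259)·(215) + (-0.01536)·(180) = 150.75 -2.707 -2.765 = 145.278 m.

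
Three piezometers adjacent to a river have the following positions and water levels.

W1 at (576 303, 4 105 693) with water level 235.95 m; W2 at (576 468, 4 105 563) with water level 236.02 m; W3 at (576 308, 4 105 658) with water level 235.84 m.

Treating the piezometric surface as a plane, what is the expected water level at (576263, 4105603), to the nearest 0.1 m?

Three-point gradient (reference W1): Δ to W2 = (165, -130, +0.07), Δ to W3 = (5, -35, -0.11).
∂h/∂x = +0.003268, ∂h/∂y = +0.003610 (det = -5125).
h(576263, 4105603) = 235.95 + (+0.003268)·(-40) + (+0.003610)·(-90) = 235.95 -0.131 -0.325 = 235.494 m.

235.5 m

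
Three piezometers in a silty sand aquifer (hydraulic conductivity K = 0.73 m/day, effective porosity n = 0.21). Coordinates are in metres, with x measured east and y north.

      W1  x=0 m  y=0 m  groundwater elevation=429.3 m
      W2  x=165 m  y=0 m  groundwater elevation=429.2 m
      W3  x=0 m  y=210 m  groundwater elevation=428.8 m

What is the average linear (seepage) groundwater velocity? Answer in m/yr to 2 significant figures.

∂h/∂x = (429.2 − 429.3) / (165 − 0) = -0.0006061
∂h/∂y = (428.8 − 429.3) / (210 − 0) = -0.002381
|∇h| = √(-0.0006061² + -0.002381²) = 0.002457
Seepage velocity v = K·i/n = 0.73 × 0.002457 / 0.21 = 0.008541 m/day = 3.12 m/yr.

3.1 m/yr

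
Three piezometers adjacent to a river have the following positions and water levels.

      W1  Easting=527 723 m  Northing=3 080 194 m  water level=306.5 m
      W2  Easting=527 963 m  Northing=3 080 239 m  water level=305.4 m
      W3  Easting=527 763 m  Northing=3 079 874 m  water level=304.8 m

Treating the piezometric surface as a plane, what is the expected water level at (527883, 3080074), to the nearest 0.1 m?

305.1 m

Three-point gradient (reference W1): Δ to W2 = (240, 45, -1.1), Δ to W3 = (40, -320, -1.7).
∂h/∂x = -0.005452, ∂h/∂y = +0.004631 (det = -78600).
h(527883, 3080074) = 306.5 + (-0.005452)·(160) + (+0.004631)·(-120) = 306.5 -0.872 -0.556 = 305.072 m.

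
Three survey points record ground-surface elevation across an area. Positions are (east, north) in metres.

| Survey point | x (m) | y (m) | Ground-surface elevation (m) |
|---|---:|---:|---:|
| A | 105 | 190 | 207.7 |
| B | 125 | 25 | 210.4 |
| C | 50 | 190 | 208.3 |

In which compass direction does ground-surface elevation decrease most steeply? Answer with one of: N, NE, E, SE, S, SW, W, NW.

Taking A as reference: B−A = (20, -165, +2.7); C−A = (-55, 0, +0.6).
Solve a·Δx + b·Δy = Δz: det = 20·0 − (-55)·(-165) = -9075.
∂z/∂x = [(+2.7)·0 − (+0.6)·(-165)] / -9075 = -0.01091
∂z/∂y = [20·(+0.6) − (-55)·(+2.7)] / -9075 = -0.01769
Steepest decrease is along −∇f = (+0.01091 E, +0.01769 N) → northeast.

NE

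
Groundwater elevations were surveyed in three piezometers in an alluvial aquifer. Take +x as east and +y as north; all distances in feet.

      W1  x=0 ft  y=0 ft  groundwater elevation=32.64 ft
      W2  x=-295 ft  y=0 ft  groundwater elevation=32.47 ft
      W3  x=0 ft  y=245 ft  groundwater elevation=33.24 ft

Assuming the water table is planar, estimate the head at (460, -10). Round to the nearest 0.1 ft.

∂h/∂x = (32.47 − 32.64) / (-295 − 0) = +0.0005763
∂h/∂y = (33.24 − 32.64) / (245 − 0) = +0.002449
h(460, -10) = 32.64 + (+0.0005763)·(460) + (+0.002449)·(-10) = 32.64 +0.265 -0.024 = 32.881 ft.

32.9 ft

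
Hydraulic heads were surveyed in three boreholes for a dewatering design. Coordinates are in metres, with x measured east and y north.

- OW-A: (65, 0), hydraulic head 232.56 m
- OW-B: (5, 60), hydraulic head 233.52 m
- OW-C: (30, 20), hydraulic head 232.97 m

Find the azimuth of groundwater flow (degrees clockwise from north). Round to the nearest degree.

149°

With h = a·x + b·y + c and OW-A as origin, the differences give:
  (-60)·a + 60·b = +0.96
  (-35)·a + 20·b = +0.41
Eliminate b (×20 and ×60, subtract): 900·a = -5.400 → a = ∂h/∂x = -0.006000
Back-substitute: b = ∂h/∂y = +0.01000.
Flow direction (−∇h) has components (+0.006000 E, -0.01000 N).
Azimuth = atan2(E, N) = atan2(+0.006000, -0.01000) = 149.0° ≈ 149°.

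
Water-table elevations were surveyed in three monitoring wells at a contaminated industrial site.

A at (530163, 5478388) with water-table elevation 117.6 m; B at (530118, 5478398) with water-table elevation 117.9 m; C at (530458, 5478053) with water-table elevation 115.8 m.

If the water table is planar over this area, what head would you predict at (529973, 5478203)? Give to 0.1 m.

With h = a·x + b·y + c and A as origin, the differences give:
  (-45)·a + 10·b = +0.3
  295·a + (-335)·b = -1.8
Eliminate b (×(-335) and ×10, subtract): 12125·a = -82.50 → a = ∂h/∂x = -0.006804
Back-substitute: b = ∂h/∂y = -0.0006186.
h(529973, 5478203) = 117.6 + (-0.006804)·(-190) + (-0.0006186)·(-185) = 117.6 +1.293 +0.114 = 119.007 m.

119.0 m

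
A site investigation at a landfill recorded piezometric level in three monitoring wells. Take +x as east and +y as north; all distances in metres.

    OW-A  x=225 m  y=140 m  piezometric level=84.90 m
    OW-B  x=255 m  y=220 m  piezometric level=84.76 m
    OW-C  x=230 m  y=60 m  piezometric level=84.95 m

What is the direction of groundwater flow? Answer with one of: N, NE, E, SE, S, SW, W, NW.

E

Taking OW-A as reference: OW-B−OW-A = (30, 80, -0.14); OW-C−OW-A = (5, -80, +0.05).
Determinant of the coordinate differences = 30·(-80) − 5·80 = -2800.
∂h/∂x = [(-0.14)·(-80) − (+0.05)·80] / -2800 = -0.002571
∂h/∂y = [30·(+0.05) − 5·(-0.14)] / -2800 = -0.0007857
Flow = −∇h = (+0.002571 east, +0.0007857 north), which points east.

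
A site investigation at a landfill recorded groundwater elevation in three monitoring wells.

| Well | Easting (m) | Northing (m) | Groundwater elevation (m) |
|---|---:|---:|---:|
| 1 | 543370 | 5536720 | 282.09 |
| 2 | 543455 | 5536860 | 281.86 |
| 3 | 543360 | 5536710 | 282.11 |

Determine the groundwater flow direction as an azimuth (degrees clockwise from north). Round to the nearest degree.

Differences from 1: to 2 (Δx, Δy, Δh) = (85, 140, -0.23); to 3 = (-10, -10, +0.02).
Determinant of the coordinate differences = 85·(-10) − (-10)·140 = 550.
∂h/∂x = [(-0.23)·(-10) − (+0.02)·140] / 550 = -0.0009091
∂h/∂y = [85·(+0.02) − (-10)·(-0.23)] / 550 = -0.001091
Flow direction (−∇h) has components (+0.0009091 E, +0.001091 N).
Azimuth = atan2(E, N) = atan2(+0.0009091, +0.001091) = 39.8° ≈ 040°.

040°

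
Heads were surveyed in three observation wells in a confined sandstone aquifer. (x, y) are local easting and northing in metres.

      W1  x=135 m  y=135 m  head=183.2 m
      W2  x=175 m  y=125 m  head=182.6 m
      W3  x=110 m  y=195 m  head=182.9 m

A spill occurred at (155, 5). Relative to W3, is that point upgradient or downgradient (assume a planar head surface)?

With h = a·x + b·y + c and W1 as origin, the differences give:
  40·a + (-10)·b = -0.6
  (-25)·a + 60·b = -0.3
Eliminate b (×60 and ×(-10), subtract): 2150·a = -39.00 → a = ∂h/∂x = -0.01814
Back-substitute: b = ∂h/∂y = -0.01256.
Head at (155, 5) = 183.2 + (-0.01814)·(20) + (-0.01256)·(-130) = 184.47 m.
That is higher than the 182.9 m at W3, so the point is upgradient.

upgradient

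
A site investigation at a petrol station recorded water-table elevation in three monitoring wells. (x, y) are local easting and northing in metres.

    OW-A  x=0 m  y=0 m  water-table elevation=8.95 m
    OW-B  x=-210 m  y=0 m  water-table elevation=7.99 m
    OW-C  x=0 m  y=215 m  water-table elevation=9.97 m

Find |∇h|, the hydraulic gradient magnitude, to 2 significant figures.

∂h/∂x = (7.99 − 8.95) / (-210 − 0) = +0.004571
∂h/∂y = (9.97 − 8.95) / (215 − 0) = +0.004744
|∇h| = √(0.004571² + 0.004744²) = 0.006588

0.0066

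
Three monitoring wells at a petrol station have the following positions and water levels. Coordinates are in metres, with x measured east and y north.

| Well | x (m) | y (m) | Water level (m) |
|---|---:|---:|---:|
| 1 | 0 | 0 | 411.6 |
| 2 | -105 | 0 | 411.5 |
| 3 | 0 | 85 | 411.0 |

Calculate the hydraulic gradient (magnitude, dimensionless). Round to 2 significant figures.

∂h/∂x = (411.5 − 411.6) / (-105 − 0) = +0.0009524
∂h/∂y = (411.0 − 411.6) / (85 − 0) = -0.007059
|∇h| = √(0.0009524² + -0.007059²) = 0.007123

0.0071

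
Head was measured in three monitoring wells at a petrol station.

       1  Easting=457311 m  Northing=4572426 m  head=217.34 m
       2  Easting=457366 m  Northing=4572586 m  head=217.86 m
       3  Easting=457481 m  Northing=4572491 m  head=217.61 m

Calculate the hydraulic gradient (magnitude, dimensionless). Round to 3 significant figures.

0.00314

With h = a·x + b·y + c and 1 as origin, the differences give:
  55·a + 160·b = +0.52
  170·a + 65·b = +0.27
Eliminate b (×65 and ×160, subtract): -23625·a = -9.400 → a = ∂h/∂x = +0.0003979
Back-substitute: b = ∂h/∂y = +0.003113.
|∇h| = √(0.0003979² + 0.003113²) = 0.003138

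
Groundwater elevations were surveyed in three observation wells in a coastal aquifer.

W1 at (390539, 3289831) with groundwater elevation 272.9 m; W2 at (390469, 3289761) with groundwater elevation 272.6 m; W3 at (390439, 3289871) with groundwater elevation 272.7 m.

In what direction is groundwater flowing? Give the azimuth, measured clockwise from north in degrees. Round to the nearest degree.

Taking W1 as reference: W2−W1 = (-70, -70, -0.3); W3−W1 = (-100, 40, -0.2).
Solve a·Δx + b·Δy = Δh: det = (-70)·40 − (-100)·(-70) = -9800.
∂h/∂x = [(-0.3)·40 − (-0.2)·(-70)] / -9800 = +0.002653
∂h/∂y = [(-70)·(-0.2) − (-100)·(-0.3)] / -9800 = +0.001633
Flow direction (−∇h) has components (-0.002653 E, -0.001633 N).
Azimuth = atan2(E, N) = atan2(-0.002653, -0.001633) = 238.4° ≈ 238°.

238°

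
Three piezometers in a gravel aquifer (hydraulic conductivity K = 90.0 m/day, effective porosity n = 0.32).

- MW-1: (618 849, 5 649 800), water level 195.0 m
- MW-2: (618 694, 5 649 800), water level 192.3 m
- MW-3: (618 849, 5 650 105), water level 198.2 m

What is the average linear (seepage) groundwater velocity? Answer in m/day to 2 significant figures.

∂h/∂x = (192.3 − 195.0) / (618694 − 618849) = +0.01742
∂h/∂y = (198.2 − 195.0) / (5650105 − 5649800) = +0.01049
|∇h| = √(0.01742² + 0.01049²) = 0.02033
Seepage velocity v = K·i/n = 90.0 × 0.02033 / 0.32 = 5.718 m/day.

5.7 m/day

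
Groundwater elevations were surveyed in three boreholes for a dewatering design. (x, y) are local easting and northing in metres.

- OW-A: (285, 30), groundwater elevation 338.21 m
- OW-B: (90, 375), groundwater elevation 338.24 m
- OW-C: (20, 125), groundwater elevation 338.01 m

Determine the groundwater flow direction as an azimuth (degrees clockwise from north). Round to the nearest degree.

Differences from OW-A: to OW-B (Δx, Δy, Δh) = (-195, 345, +0.03); to OW-C = (-265, 95, -0.20).
Solve a·Δx + b·Δy = Δh: det = (-195)·95 − (-265)·345 = 72900.
∂h/∂x = [(+0.03)·95 − (-0.20)·345] / 72900 = +0.0009856
∂h/∂y = [(-195)·(-0.20) − (-265)·(+0.03)] / 72900 = +0.0006440
Flow direction (−∇h) has components (-0.0009856 E, -0.0006440 N).
Azimuth = atan2(E, N) = atan2(-0.0009856, -0.0006440) = 236.8° ≈ 237°.

237°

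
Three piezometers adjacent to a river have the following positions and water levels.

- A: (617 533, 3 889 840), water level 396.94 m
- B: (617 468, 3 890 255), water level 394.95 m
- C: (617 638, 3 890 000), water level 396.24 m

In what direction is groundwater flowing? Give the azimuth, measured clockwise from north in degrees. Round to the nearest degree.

354°

Three-point gradient (reference A): Δ to B = (-65, 415, -1.99), Δ to C = (105, 160, -0.70).
∂h/∂x = +0.0005169, ∂h/∂y = -0.004714 (det = -53975).
Flow direction (−∇h) has components (-0.0005169 E, +0.004714 N).
Azimuth = atan2(E, N) = atan2(-0.0005169, +0.004714) = 353.7° ≈ 354°.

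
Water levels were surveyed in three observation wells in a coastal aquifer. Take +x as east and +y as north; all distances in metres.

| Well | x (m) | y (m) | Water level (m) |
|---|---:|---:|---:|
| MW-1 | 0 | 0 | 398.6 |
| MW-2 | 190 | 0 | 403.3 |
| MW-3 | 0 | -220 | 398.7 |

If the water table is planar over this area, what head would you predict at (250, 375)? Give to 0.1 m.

∂h/∂x = (403.3 − 398.6) / (190 − 0) = +0.02474
∂h/∂y = (398.7 − 398.6) / (-220 − 0) = -0.0004545
h(250, 375) = 398.6 + (+0.02474)·(250) + (-0.0004545)·(375) = 398.6 +6.184 -0.170 = 404.614 m.

404.6 m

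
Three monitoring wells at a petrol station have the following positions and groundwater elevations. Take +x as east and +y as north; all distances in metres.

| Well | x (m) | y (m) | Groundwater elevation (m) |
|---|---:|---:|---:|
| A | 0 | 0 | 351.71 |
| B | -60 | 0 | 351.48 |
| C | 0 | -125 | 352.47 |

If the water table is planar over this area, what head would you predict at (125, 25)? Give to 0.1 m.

352.0 m

∂h/∂x = (351.48 − 351.71) / (-60 − 0) = +0.003833
∂h/∂y = (352.47 − 351.71) / (-125 − 0) = -0.006080
h(125, 25) = 351.71 + (+0.003833)·(125) + (-0.006080)·(25) = 351.71 +0.479 -0.152 = 352.037 m.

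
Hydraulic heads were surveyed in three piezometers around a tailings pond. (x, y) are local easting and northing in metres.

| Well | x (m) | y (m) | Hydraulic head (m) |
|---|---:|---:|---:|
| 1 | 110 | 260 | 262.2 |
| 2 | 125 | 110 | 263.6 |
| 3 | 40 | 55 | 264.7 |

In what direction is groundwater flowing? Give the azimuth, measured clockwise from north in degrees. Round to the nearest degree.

033°

Taking 1 as reference: 2−1 = (15, -150, +1.4); 3−1 = (-70, -205, +2.5).
Determinant of the coordinate differences = 15·(-205) − (-70)·(-150) = -13575.
∂h/∂x = [(+1.4)·(-205) − (+2.5)·(-150)] / -13575 = -0.006483
∂h/∂y = [15·(+2.5) − (-70)·(+1.4)] / -13575 = -0.009982
Flow direction (−∇h) has components (+0.006483 E, +0.009982 N).
Azimuth = atan2(E, N) = atan2(+0.006483, +0.009982) = 33.0° ≈ 033°.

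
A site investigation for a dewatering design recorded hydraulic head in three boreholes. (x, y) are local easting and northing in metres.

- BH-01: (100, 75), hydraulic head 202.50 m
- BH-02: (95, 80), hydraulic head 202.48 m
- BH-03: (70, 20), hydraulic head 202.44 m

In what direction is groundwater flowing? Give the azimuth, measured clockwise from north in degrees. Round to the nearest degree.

282°

With h = a·x + b·y + c and BH-01 as origin, the differences give:
  (-5)·a + 5·b = -0.02
  (-30)·a + (-55)·b = -0.06
Eliminate b (×(-55) and ×5, subtract): 425·a = 1.400 → a = ∂h/∂x = +0.003294
Back-substitute: b = ∂h/∂y = -0.0007059.
Flow direction (−∇h) has components (-0.003294 E, +0.0007059 N).
Azimuth = atan2(E, N) = atan2(-0.003294, +0.0007059) = 282.1° ≈ 282°.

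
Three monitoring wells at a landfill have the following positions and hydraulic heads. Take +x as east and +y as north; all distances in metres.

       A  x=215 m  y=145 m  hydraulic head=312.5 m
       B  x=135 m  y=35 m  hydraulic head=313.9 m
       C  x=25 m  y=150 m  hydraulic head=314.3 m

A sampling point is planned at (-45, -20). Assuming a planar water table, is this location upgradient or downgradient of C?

With h = a·x + b·y + c and A as origin, the differences give:
  (-80)·a + (-110)·b = +1.4
  (-190)·a + 5·b = +1.8
Eliminate b (×5 and ×(-110), subtract): -21300·a = 205.00 → a = ∂h/∂x = -0.009624
Back-substitute: b = ∂h/∂y = -0.005728.
Head at (-45, -20) = 312.5 + (-0.009624)·(-260) + (-0.005728)·(-165) = 315.95 m.
That is higher than the 314.3 m at C, so the point is upgradient.

upgradient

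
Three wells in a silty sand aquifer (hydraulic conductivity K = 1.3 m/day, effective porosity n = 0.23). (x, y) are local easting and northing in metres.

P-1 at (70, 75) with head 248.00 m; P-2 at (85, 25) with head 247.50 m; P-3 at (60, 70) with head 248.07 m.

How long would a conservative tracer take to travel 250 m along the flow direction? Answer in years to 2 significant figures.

9.7 years

With h = a·x + b·y + c and P-1 as origin, the differences give:
  15·a + (-50)·b = -0.50
  (-10)·a + (-5)·b = +0.07
Eliminate b (×(-5) and ×(-50), subtract): -575·a = 6.000 → a = ∂h/∂x = -0.01043
Back-substitute: b = ∂h/∂y = +0.006870.
|∇h| = √(-0.01043² + 0.006870²) = 0.01249
Seepage velocity v = K·i/n = 1.3 × 0.01249 / 0.23 = 0.0706 m/day.
t = 250 / 0.0706 = 3541 days = 9.69 years.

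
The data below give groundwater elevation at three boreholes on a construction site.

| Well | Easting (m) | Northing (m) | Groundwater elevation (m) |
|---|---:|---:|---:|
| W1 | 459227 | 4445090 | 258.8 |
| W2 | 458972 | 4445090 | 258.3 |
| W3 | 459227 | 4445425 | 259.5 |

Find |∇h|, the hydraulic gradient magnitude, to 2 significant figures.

∂h/∂x = (258.3 − 258.8) / (458972 − 459227) = +0.001961
∂h/∂y = (259.5 − 258.8) / (4445425 − 4445090) = +0.002090
|∇h| = √(0.001961² + 0.002090²) = 0.002866

0.0029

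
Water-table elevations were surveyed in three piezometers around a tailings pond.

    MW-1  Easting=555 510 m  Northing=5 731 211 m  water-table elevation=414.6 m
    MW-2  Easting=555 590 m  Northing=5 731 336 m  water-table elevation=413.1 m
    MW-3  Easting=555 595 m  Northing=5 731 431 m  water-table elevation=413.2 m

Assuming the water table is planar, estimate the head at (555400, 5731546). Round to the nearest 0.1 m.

417.8 m

With h = a·x + b·y + c and MW-1 as origin, the differences give:
  80·a + 125·b = -1.5
  85·a + 220·b = -1.4
Eliminate b (×220 and ×125, subtract): 6975·a = -155.00 → a = ∂h/∂x = -0.02222
Back-substitute: b = ∂h/∂y = +0.002222.
h(555400, 5731546) = 414.6 + (-0.02222)·(-110) + (+0.002222)·(335) = 414.6 +2.444 +0.744 = 417.789 m.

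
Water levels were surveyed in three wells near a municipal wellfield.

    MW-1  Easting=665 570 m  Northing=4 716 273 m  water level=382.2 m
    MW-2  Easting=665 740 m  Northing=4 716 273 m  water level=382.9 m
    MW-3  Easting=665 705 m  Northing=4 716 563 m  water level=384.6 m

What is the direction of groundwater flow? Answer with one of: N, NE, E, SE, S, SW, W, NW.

SW

With h = a·x + b·y + c and MW-1 as origin, the differences give:
  170·a + 0·b = +0.7
  135·a + 290·b = +2.4
Eliminate b (×290 and ×0, subtract): 49300·a = 203.00 → a = ∂h/∂x = +0.004118
Back-substitute: b = ∂h/∂y = +0.006359.
Flow = −∇h = (-0.004118 east, -0.006359 north), which points southwest.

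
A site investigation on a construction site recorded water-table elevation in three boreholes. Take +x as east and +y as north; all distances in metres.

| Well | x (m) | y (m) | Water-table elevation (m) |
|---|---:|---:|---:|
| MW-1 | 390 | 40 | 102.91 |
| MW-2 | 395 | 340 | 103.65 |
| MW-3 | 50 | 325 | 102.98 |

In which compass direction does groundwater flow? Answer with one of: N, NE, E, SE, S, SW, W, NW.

Differences from MW-1: to MW-2 (Δx, Δy, Δh) = (5, 300, +0.74); to MW-3 = (-340, 285, +0.07).
Determinant of the coordinate differences = 5·285 − (-340)·300 = 103425.
∂h/∂x = [(+0.74)·285 − (+0.07)·300] / 103425 = +0.001836
∂h/∂y = [5·(+0.07) − (-340)·(+0.74)] / 103425 = +0.002436
Flow = −∇h = (-0.001836 east, -0.002436 north), which points southwest.

SW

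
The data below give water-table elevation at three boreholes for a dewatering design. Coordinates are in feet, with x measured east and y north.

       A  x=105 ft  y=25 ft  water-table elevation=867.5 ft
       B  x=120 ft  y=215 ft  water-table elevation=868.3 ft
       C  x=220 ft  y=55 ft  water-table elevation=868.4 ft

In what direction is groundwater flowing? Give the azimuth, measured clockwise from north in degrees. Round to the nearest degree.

With h = a·x + b·y + c and A as origin, the differences give:
  15·a + 190·b = +0.8
  115·a + 30·b = +0.9
Eliminate b (×30 and ×190, subtract): -21400·a = -147.00 → a = ∂h/∂x = +0.006869
Back-substitute: b = ∂h/∂y = +0.003668.
Flow direction (−∇h) has components (-0.006869 E, -0.003668 N).
Azimuth = atan2(E, N) = atan2(-0.006869, -0.003668) = 241.9° ≈ 242°.

242°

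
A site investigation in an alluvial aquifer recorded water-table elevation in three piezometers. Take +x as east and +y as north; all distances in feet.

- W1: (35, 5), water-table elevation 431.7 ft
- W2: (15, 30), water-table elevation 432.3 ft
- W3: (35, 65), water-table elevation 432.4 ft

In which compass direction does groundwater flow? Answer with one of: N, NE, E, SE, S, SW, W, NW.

Taking W1 as reference: W2−W1 = (-20, 25, +0.6); W3−W1 = (0, 60, +0.7).
Determinant of the coordinate differences = (-20)·60 − 0·25 = -1200.
∂h/∂x = [(+0.6)·60 − (+0.7)·25] / -1200 = -0.01542
∂h/∂y = [(-20)·(+0.7) − 0·(+0.6)] / -1200 = +0.01167
Flow = −∇h = (+0.01542 east, -0.01167 north), which points southeast.

SE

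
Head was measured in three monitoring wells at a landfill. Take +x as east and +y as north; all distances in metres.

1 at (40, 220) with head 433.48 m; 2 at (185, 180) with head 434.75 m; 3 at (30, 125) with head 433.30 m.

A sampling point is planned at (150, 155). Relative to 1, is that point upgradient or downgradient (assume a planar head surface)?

upgradient

Taking 1 as reference: 2−1 = (145, -40, +1.27); 3−1 = (-10, -95, -0.18).
Determinant of the coordinate differences = 145·(-95) − (-10)·(-40) = -14175.
∂h/∂x = [(+1.27)·(-95) − (-0.18)·(-40)] / -14175 = +0.009019
∂h/∂y = [145·(-0.18) − (-10)·(+1.27)] / -14175 = +0.0009453
Head at (150, 155) = 433.48 + (+0.009019)·(110) + (+0.0009453)·(-65) = 434.41 m.
That is higher than the 433.48 m at 1, so the point is upgradient.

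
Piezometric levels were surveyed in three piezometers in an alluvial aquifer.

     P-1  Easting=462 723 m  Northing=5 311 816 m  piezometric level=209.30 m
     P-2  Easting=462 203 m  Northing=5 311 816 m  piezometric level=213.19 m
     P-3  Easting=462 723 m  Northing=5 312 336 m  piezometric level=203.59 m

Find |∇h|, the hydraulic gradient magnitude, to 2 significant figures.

∂h/∂x = (213.19 − 209.30) / (462203 − 462723) = -0.007481
∂h/∂y = (203.59 − 209.30) / (5312336 − 5311816) = -0.01098
|∇h| = √(-0.007481² + -0.01098²) = 0.01329

0.013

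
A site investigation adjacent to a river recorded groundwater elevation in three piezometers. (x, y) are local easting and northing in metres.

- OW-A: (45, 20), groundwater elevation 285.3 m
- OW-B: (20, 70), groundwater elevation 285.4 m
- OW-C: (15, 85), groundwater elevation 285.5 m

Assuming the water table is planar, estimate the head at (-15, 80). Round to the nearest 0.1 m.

Differences from OW-A: to OW-B (Δx, Δy, Δh) = (-25, 50, +0.1); to OW-C = (-30, 65, +0.2).
Solve a·Δx + b·Δy = Δh: det = (-25)·65 − (-30)·50 = -125.
∂h/∂x = [(+0.1)·65 − (+0.2)·50] / -125 = +0.02800
∂h/∂y = [(-25)·(+0.2) − (-30)·(+0.1)] / -125 = +0.01600
h(-15, 80) = 285.3 + (+0.02800)·(-60) + (+0.01600)·(60) = 285.3 -1.680 +0.960 = 284.580 m.

284.6 m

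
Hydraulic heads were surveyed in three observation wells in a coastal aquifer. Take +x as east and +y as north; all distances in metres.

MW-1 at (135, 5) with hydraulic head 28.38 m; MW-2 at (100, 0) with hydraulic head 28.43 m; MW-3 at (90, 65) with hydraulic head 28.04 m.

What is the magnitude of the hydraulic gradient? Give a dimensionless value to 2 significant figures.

With h = a·x + b·y + c and MW-1 as origin, the differences give:
  (-35)·a + (-5)·b = +0.05
  (-45)·a + 60·b = -0.34
Eliminate b (×60 and ×(-5), subtract): -2325·a = 1.300 → a = ∂h/∂x = -0.0005591
Back-substitute: b = ∂h/∂y = -0.006086.
|∇h| = √(-0.0005591² + -0.006086²) = 0.006112

0.0061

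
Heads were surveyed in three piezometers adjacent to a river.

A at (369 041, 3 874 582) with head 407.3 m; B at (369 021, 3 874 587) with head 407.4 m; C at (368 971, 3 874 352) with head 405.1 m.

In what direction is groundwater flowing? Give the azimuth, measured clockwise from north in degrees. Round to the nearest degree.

167°

With h = a·x + b·y + c and A as origin, the differences give:
  (-20)·a + 5·b = +0.1
  (-70)·a + (-230)·b = -2.2
Eliminate b (×(-230) and ×5, subtract): 4950·a = -12.00 → a = ∂h/∂x = -0.002424
Back-substitute: b = ∂h/∂y = +0.01030.
Flow direction (−∇h) has components (+0.002424 E, -0.01030 N).
Azimuth = atan2(E, N) = atan2(+0.002424, -0.01030) = 166.8° ≈ 167°.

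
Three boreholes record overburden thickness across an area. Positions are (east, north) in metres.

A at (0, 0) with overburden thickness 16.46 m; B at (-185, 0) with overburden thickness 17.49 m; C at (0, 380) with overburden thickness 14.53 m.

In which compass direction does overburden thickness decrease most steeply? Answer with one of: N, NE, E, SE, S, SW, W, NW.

∂d/∂x = (17.49 − 16.46) / (-185 − 0) = -0.005568
∂d/∂y = (14.53 − 16.46) / (380 − 0) = -0.005079
Steepest decrease is along −∇f = (+0.005568 E, +0.005079 N) → northeast.

NE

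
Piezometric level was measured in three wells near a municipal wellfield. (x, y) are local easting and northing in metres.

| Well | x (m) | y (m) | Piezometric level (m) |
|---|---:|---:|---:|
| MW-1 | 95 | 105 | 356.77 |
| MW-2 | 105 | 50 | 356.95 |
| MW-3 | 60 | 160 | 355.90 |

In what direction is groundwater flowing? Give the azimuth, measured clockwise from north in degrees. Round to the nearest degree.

266°

Taking MW-1 as reference: MW-2−MW-1 = (10, -55, +0.18); MW-3−MW-1 = (-35, 55, -0.87).
Solve a·Δx + b·Δy = Δh: det = 10·55 − (-35)·(-55) = -1375.
∂h/∂x = [(+0.18)·55 − (-0.87)·(-55)] / -1375 = +0.02760
∂h/∂y = [10·(-0.87) − (-35)·(+0.18)] / -1375 = +0.001745
Flow direction (−∇h) has components (-0.02760 E, -0.001745 N).
Azimuth = atan2(E, N) = atan2(-0.02760, -0.001745) = 266.4° ≈ 266°.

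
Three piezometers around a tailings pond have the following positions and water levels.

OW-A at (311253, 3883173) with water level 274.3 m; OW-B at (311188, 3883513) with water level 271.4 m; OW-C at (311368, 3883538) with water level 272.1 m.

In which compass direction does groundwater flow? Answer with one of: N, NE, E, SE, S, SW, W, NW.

NW

Differences from OW-A: to OW-B (Δx, Δy, Δh) = (-65, 340, -2.9); to OW-C = (115, 365, -2.2).
Determinant of the coordinate differences = (-65)·365 − 115·340 = -62825.
∂h/∂x = [(-2.9)·365 − (-2.2)·340] / -62825 = +0.004942
∂h/∂y = [(-65)·(-2.2) − 115·(-2.9)] / -62825 = -0.007585
Flow = −∇h = (-0.004942 east, +0.007585 north), which points northwest.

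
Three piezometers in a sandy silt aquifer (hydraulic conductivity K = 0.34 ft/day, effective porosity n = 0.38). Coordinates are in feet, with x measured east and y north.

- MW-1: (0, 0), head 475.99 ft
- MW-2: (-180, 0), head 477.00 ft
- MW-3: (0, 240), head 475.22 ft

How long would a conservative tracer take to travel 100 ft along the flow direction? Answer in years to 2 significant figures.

∂h/∂x = (477.00 − 475.99) / (-180 − 0) = -0.005611
∂h/∂y = (475.22 − 475.99) / (240 − 0) = -0.003208
|∇h| = √(-0.005611² + -0.003208²) = 0.006463
Seepage velocity v = K·i/n = 0.34 × 0.006463 / 0.38 = 0.005783 ft/day.
t = 100 / 0.005783 = 1.729e+04 days = 47.3 years.

47 years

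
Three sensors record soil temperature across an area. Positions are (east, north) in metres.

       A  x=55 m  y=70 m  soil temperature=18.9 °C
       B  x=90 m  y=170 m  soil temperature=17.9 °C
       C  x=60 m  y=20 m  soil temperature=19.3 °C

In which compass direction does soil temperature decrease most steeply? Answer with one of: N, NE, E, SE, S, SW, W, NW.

Differences from A: to B (Δx, Δy, Δh) = (35, 100, -1.0); to C = (5, -50, +0.4).
Solve a·Δx + b·Δy = ΔT: det = 35·(-50) − 5·100 = -2250.
∂T/∂x = [(-1.0)·(-50) − (+0.4)·100] / -2250 = -0.004444
∂T/∂y = [35·(+0.4) − 5·(-1.0)] / -2250 = -0.008444
Steepest decrease is along −∇f = (+0.004444 E, +0.008444 N) → northeast.

NE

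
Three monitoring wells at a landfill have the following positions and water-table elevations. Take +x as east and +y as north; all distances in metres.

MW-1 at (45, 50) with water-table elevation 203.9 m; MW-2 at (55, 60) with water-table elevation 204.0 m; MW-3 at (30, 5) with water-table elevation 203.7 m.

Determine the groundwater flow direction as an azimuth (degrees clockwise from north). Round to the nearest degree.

259°

With h = a·x + b·y + c and MW-1 as origin, the differences give:
  10·a + 10·b = +0.1
  (-15)·a + (-45)·b = -0.2
Eliminate b (×(-45) and ×10, subtract): -300·a = -2.50 → a = ∂h/∂x = +0.008333
Back-substitute: b = ∂h/∂y = +0.001667.
Flow direction (−∇h) has components (-0.008333 E, -0.001667 N).
Azimuth = atan2(E, N) = atan2(-0.008333, -0.001667) = 258.7° ≈ 259°.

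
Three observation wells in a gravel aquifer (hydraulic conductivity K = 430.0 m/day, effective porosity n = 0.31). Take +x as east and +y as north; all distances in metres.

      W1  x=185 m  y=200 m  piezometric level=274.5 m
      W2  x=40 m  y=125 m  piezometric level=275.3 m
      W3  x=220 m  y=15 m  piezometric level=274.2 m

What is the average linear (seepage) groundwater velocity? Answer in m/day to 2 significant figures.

8.1 m/day

Taking W1 as reference: W2−W1 = (-145, -75, +0.8); W3−W1 = (35, -185, -0.3).
Solve a·Δx + b·Δy = Δh: det = (-145)·(-185) − 35·(-75) = 29450.
∂h/∂x = [(+0.8)·(-185) − (-0.3)·(-75)] / 29450 = -0.005789
∂h/∂y = [(-145)·(-0.3) − 35·(+0.8)] / 29450 = +0.0005263
|∇h| = √(-0.005789² + 0.0005263²) = 0.005813
Seepage velocity v = K·i/n = 430.0 × 0.005813 / 0.31 = 8.063 m/day.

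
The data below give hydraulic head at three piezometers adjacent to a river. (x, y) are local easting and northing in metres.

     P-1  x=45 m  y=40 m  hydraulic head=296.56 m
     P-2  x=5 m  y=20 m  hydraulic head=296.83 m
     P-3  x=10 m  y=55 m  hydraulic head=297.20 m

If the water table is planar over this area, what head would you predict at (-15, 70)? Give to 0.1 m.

297.7 m

Taking P-1 as reference: P-2−P-1 = (-40, -20, +0.27); P-3−P-1 = (-35, 15, +0.64).
Solve a·Δx + b·Δy = Δh: det = (-40)·15 − (-35)·(-20) = -1300.
∂h/∂x = [(+0.27)·15 − (+0.64)·(-20)] / -1300 = -0.01296
∂h/∂y = [(-40)·(+0.64) − (-35)·(+0.27)] / -1300 = +0.01242
h(-15, 70) = 296.56 + (-0.01296)·(-60) + (+0.01242)·(30) = 296.56 +0.778 +0.373 = 297.710 m.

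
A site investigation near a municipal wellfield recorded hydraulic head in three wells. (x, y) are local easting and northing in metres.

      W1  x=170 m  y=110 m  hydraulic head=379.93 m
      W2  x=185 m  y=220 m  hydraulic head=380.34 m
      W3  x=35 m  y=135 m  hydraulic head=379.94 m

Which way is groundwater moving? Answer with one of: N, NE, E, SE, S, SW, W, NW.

S

With h = a·x + b·y + c and W1 as origin, the differences give:
  15·a + 110·b = +0.41
  (-135)·a + 25·b = +0.01
Eliminate b (×25 and ×110, subtract): 15225·a = 9.150 → a = ∂h/∂x = +0.0006010
Back-substitute: b = ∂h/∂y = +0.003645.
Flow = −∇h = (-0.0006010 east, -0.003645 north), which points south.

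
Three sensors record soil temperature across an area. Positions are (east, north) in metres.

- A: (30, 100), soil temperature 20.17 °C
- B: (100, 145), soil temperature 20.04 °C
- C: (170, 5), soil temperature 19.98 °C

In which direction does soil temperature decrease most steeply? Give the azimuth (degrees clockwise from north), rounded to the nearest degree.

With T = a·x + b·y + c and A as origin, the differences give:
  70·a + 45·b = -0.13
  140·a + (-95)·b = -0.19
Eliminate b (×(-95) and ×45, subtract): -12950·a = 20.900 → a = ∂T/∂x = -0.001614
Back-substitute: b = ∂T/∂y = -0.0003784.
Steepest decrease is along −∇f: components (+0.001614 E, +0.0003784 N).
Azimuth = atan2(+0.001614, +0.0003784) = 76.8° ≈ 077°.

077°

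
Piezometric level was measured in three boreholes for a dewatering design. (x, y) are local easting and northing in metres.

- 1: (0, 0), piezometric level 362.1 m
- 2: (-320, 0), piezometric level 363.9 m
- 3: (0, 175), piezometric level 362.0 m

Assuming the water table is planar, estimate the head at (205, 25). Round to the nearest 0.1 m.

360.9 m

∂h/∂x = (363.9 − 362.1) / (-320 − 0) = -0.005625
∂h/∂y = (362.0 − 362.1) / (175 − 0) = -0.0005714
h(205, 25) = 362.1 + (-0.005625)·(205) + (-0.0005714)·(25) = 362.1 -1.153 -0.014 = 360.933 m.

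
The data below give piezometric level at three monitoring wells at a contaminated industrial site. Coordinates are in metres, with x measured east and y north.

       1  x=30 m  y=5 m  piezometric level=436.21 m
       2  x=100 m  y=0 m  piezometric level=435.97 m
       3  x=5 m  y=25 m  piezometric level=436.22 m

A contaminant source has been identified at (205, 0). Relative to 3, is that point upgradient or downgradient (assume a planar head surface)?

Differences from 1: to 2 (Δx, Δy, Δh) = (70, -5, -0.24); to 3 = (-25, 20, +0.01).
Determinant of the coordinate differences = 70·20 − (-25)·(-5) = 1275.
∂h/∂x = [(-0.24)·20 − (+0.01)·(-5)] / 1275 = -0.003725
∂h/∂y = [70·(+0.01) − (-25)·(-0.24)] / 1275 = -0.004157
Head at (205, 0) = 436.21 + (-0.003725)·(175) + (-0.004157)·(-5) = 435.58 m.
That is lower than the 436.22 m at 3, so the point is downgradient.

downgradient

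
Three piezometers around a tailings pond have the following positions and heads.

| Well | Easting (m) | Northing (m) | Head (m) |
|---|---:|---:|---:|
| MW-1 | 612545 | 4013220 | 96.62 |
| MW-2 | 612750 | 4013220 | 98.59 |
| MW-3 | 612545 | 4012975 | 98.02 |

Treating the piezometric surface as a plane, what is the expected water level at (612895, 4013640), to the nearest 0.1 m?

∂h/∂x = (98.59 − 96.62) / (612750 − 612545) = +0.009610
∂h/∂y = (98.02 − 96.62) / (4012975 − 4013220) = -0.005714
h(612895, 4013640) = 96.62 + (+0.009610)·(350) + (-0.005714)·(420) = 96.62 +3.363 -2.400 = 97.583 m.

97.6 m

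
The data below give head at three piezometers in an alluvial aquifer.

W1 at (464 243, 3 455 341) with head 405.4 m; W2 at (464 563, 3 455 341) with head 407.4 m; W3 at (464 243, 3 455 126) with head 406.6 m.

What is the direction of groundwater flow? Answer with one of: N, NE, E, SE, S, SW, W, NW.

NW

∂h/∂x = (407.4 − 405.4) / (464563 − 464243) = +0.006250
∂h/∂y = (406.6 − 405.4) / (3455126 − 3455341) = -0.005581
Flow = −∇h = (-0.006250 east, +0.005581 north), which points northwest.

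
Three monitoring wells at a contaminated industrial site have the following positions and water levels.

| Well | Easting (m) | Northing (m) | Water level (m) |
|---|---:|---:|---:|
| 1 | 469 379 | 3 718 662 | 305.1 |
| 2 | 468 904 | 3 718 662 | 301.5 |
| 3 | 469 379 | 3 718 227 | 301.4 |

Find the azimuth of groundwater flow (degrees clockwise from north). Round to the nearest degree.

222°

∂h/∂x = (301.5 − 305.1) / (468904 − 469379) = +0.007579
∂h/∂y = (301.4 − 305.1) / (3718227 − 3718662) = +0.008506
Flow direction (−∇h) has components (-0.007579 E, -0.008506 N).
Azimuth = atan2(E, N) = atan2(-0.007579, -0.008506) = 221.7° ≈ 222°.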